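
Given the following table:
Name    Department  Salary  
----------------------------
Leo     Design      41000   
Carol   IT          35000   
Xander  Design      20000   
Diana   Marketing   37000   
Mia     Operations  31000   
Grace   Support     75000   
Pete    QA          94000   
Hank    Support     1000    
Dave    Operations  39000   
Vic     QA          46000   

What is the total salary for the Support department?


Support department members:
  Grace: 75000
  Hank: 1000
Total = 75000 + 1000 = 76000

ANSWER: 76000


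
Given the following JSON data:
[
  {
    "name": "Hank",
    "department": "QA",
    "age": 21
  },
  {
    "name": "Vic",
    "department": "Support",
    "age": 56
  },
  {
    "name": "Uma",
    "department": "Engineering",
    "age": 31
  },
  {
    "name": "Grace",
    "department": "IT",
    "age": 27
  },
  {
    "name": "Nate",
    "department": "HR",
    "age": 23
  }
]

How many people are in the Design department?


Scanning records for department = Design
  No matches found
Count: 0

ANSWER: 0


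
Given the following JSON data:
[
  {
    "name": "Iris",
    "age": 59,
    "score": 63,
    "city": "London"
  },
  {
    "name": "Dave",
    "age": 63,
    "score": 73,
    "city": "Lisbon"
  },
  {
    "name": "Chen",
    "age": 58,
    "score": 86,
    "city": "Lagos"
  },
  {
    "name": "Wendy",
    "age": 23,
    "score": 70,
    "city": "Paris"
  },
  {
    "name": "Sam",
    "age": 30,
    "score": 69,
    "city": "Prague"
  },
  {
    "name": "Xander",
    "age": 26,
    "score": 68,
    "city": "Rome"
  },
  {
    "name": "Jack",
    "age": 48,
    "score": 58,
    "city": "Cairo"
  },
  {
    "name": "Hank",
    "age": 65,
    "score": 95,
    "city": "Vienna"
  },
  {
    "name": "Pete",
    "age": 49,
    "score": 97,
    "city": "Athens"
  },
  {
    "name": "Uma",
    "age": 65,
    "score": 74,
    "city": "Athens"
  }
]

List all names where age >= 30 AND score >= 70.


Checking both conditions:
  Iris (age=59, score=63) -> no
  Dave (age=63, score=73) -> YES
  Chen (age=58, score=86) -> YES
  Wendy (age=23, score=70) -> no
  Sam (age=30, score=69) -> no
  Xander (age=26, score=68) -> no
  Jack (age=48, score=58) -> no
  Hank (age=65, score=95) -> YES
  Pete (age=49, score=97) -> YES
  Uma (age=65, score=74) -> YES


ANSWER: Dave, Chen, Hank, Pete, Uma


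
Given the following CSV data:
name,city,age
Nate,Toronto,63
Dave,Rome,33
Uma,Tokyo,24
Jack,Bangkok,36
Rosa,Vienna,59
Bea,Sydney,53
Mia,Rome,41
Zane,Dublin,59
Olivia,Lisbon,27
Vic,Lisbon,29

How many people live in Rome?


Scanning city column for 'Rome':
  Row 2: Dave -> MATCH
  Row 7: Mia -> MATCH
Total matches: 2

ANSWER: 2


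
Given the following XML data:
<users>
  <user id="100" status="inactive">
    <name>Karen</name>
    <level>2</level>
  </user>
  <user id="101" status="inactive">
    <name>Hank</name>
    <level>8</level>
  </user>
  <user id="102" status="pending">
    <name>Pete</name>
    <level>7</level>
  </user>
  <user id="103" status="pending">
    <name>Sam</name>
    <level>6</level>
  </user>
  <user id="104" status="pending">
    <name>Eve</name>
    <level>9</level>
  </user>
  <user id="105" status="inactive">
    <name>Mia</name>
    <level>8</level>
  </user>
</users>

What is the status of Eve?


Finding user with name = Eve
user id="104" status="pending"

ANSWER: pending


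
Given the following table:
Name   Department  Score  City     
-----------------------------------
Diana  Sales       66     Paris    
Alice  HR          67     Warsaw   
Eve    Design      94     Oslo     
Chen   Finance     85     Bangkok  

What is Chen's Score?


Row 4: Chen
Score = 85

ANSWER: 85


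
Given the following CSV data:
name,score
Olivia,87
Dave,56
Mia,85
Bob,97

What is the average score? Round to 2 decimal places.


Scores: 87, 56, 85, 97
Sum = 325
Count = 4
Average = 325 / 4 = 81.25

ANSWER: 81.25


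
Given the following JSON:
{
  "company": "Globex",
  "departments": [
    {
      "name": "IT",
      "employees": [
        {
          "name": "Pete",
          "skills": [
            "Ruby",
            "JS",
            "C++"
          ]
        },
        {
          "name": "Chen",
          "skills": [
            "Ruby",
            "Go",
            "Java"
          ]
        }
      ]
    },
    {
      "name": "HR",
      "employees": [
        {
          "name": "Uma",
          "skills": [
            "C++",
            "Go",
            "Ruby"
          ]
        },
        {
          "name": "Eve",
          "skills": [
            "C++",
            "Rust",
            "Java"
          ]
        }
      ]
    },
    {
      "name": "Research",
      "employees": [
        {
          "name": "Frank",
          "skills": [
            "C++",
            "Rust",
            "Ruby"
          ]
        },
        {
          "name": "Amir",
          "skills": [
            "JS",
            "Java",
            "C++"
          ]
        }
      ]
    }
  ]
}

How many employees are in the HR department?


Path: departments[1].employees
Count: 2

ANSWER: 2


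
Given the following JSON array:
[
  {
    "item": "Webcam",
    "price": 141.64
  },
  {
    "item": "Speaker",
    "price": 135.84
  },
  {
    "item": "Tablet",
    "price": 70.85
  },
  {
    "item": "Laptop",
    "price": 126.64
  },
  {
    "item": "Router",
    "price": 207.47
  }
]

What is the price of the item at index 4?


Array index 4 -> Router
price = 207.47

ANSWER: 207.47


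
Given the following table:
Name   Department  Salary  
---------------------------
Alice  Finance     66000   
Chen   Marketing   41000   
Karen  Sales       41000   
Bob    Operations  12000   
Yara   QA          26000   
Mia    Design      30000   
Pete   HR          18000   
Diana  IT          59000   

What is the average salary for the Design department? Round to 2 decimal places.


Design department members:
  Mia: 30000
Sum = 30000
Count = 1
Average = 30000 / 1 = 30000.00

ANSWER: 30000.00


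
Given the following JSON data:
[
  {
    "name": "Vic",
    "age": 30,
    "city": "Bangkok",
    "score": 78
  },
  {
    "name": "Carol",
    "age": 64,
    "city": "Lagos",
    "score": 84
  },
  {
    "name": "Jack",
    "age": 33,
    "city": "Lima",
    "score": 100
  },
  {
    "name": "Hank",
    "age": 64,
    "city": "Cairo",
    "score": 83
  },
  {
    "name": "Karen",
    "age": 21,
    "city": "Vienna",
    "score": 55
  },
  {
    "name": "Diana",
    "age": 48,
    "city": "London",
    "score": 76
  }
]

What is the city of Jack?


Looking up record where name = Jack
Record index: 2
Field 'city' = Lima

ANSWER: Lima


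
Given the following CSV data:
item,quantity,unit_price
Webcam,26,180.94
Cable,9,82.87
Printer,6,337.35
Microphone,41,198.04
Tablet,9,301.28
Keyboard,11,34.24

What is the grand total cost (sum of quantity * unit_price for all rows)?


Computing row totals:
  Webcam: 26 * 180.94 = 4704.44
  Cable: 9 * 82.87 = 745.83
  Printer: 6 * 337.35 = 2024.1
  Microphone: 41 * 198.04 = 8119.64
  Tablet: 9 * 301.28 = 2711.52
  Keyboard: 11 * 34.24 = 376.64
Grand total = 4704.44 + 745.83 + 2024.1 + 8119.64 + 2711.52 + 376.64 = 18682.17

ANSWER: 18682.17


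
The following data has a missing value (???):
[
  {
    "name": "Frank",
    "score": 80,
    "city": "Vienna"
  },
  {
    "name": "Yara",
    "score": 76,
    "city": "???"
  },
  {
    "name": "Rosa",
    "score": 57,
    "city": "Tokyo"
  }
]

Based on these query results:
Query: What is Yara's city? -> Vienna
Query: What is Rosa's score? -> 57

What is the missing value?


The missing value is Yara's city
From query: Yara's city = Vienna

ANSWER: Vienna


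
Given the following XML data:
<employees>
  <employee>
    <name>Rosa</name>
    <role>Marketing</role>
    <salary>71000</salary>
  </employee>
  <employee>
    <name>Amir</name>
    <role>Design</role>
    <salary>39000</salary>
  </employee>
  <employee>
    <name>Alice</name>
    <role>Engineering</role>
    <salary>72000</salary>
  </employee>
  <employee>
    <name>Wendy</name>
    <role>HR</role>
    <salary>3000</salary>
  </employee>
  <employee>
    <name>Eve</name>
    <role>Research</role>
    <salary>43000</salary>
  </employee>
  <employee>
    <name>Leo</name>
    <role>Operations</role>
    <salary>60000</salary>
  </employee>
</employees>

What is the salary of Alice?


Searching for <employee> with <name>Alice</name>
Found at position 3
<salary>72000</salary>

ANSWER: 72000


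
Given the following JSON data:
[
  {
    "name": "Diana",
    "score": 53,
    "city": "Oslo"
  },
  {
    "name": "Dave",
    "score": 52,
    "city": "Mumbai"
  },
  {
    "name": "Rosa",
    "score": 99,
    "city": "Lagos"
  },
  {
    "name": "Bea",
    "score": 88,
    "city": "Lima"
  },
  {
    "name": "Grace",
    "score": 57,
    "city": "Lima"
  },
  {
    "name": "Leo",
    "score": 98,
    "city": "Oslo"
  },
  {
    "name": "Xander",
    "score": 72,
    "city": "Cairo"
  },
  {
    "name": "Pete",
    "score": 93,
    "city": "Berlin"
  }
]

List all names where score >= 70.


Filtering records where score >= 70:
  Diana (score=53) -> no
  Dave (score=52) -> no
  Rosa (score=99) -> YES
  Bea (score=88) -> YES
  Grace (score=57) -> no
  Leo (score=98) -> YES
  Xander (score=72) -> YES
  Pete (score=93) -> YES


ANSWER: Rosa, Bea, Leo, Xander, Pete


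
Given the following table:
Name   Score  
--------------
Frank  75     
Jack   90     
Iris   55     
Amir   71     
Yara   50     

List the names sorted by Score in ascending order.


Sorting by Score (ascending):
  Yara: 50
  Iris: 55
  Amir: 71
  Frank: 75
  Jack: 90


ANSWER: Yara, Iris, Amir, Frank, Jack


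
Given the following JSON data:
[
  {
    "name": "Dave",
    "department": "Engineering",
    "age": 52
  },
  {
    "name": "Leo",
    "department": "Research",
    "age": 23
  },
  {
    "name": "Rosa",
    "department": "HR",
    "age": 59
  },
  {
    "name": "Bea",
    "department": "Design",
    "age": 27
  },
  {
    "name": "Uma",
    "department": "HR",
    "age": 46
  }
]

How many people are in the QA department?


Scanning records for department = QA
  No matches found
Count: 0

ANSWER: 0


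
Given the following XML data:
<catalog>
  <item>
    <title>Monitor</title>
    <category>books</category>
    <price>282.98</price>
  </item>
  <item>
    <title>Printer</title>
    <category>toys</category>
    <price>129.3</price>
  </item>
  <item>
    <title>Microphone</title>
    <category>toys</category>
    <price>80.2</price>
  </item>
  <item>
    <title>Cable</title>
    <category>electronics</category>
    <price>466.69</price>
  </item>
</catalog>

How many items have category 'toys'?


Scanning <item> elements for <category>toys</category>:
  Item 2: Printer -> MATCH
  Item 3: Microphone -> MATCH
Count: 2

ANSWER: 2


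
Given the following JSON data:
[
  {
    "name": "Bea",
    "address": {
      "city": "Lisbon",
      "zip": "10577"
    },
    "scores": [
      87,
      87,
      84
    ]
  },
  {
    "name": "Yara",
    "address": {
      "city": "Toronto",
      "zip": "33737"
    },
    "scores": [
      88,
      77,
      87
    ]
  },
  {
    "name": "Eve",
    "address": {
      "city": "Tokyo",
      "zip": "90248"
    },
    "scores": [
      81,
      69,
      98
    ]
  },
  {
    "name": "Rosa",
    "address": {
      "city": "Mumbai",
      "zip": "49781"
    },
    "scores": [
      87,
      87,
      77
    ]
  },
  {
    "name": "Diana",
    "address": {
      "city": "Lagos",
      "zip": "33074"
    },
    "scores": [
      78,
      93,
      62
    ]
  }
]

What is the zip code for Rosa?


Path: records[3].address.zip
Value: 49781

ANSWER: 49781


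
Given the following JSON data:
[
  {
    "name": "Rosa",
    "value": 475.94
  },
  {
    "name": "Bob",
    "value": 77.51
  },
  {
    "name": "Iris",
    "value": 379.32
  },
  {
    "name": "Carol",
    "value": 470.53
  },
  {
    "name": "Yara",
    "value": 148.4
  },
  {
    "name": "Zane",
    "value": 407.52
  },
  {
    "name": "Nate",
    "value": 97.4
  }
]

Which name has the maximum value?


Comparing values:
  Rosa: 475.94
  Bob: 77.51
  Iris: 379.32
  Carol: 470.53
  Yara: 148.4
  Zane: 407.52
  Nate: 97.4
Maximum: Rosa (475.94)

ANSWER: Rosa


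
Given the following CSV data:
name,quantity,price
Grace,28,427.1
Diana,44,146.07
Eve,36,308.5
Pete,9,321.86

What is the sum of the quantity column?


Values in 'quantity' column:
  Row 1: 28
  Row 2: 44
  Row 3: 36
  Row 4: 9
Sum = 28 + 44 + 36 + 9 = 117

ANSWER: 117


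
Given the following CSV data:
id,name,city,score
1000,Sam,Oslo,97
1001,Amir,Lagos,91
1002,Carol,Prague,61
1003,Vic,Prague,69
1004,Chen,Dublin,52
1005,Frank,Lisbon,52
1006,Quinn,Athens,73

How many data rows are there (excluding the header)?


Counting rows (excluding header):
Header: id,name,city,score
Data rows: 7

ANSWER: 7


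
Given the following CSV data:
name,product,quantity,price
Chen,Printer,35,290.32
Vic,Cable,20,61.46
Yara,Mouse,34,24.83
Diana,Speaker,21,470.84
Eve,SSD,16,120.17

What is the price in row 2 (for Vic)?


Row 2: Vic
Column 'price' = 61.46

ANSWER: 61.46


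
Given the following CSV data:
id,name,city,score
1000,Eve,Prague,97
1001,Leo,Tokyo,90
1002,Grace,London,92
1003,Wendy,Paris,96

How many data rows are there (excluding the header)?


Counting rows (excluding header):
Header: id,name,city,score
Data rows: 4

ANSWER: 4


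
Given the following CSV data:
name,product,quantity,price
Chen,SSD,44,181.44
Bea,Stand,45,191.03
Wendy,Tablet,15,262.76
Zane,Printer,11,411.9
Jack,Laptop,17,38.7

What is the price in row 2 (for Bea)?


Row 2: Bea
Column 'price' = 191.03

ANSWER: 191.03


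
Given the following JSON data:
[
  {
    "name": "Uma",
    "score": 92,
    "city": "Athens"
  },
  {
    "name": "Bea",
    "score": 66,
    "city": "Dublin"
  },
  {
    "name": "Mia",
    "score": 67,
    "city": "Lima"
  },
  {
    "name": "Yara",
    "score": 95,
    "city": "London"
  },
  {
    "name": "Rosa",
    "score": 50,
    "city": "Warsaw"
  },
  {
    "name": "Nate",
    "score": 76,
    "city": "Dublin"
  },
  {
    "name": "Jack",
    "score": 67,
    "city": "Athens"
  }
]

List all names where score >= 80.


Filtering records where score >= 80:
  Uma (score=92) -> YES
  Bea (score=66) -> no
  Mia (score=67) -> no
  Yara (score=95) -> YES
  Rosa (score=50) -> no
  Nate (score=76) -> no
  Jack (score=67) -> no


ANSWER: Uma, Yara


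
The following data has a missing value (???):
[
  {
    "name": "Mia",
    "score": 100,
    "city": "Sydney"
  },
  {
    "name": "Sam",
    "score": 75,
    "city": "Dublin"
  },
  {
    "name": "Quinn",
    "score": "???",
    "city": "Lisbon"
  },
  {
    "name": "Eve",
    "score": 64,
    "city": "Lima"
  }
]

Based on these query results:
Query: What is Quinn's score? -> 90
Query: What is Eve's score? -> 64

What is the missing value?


The missing value is Quinn's score
From query: Quinn's score = 90

ANSWER: 90


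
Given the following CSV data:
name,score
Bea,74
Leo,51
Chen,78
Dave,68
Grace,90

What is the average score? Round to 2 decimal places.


Scores: 74, 51, 78, 68, 90
Sum = 361
Count = 5
Average = 361 / 5 = 72.20

ANSWER: 72.20


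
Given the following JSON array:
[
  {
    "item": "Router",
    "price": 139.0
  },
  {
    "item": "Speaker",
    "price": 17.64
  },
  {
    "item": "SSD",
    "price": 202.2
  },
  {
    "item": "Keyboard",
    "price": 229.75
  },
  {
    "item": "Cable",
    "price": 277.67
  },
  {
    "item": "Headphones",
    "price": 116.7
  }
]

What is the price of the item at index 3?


Array index 3 -> Keyboard
price = 229.75

ANSWER: 229.75


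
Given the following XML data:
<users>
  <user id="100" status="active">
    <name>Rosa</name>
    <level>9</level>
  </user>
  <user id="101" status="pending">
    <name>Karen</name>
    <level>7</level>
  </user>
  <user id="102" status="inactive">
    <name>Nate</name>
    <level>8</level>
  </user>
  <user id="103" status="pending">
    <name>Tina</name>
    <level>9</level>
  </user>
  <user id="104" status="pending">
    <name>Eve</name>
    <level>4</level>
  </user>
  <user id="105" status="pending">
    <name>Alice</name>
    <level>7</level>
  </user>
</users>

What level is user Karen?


Finding user: Karen
<level>7</level>

ANSWER: 7


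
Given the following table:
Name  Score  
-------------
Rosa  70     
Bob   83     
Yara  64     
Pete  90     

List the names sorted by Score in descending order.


Sorting by Score (descending):
  Pete: 90
  Bob: 83
  Rosa: 70
  Yara: 64


ANSWER: Pete, Bob, Rosa, Yara


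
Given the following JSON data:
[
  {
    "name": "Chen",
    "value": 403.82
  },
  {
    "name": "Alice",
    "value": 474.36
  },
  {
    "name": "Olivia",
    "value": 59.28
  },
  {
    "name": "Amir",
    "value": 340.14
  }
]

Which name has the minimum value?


Comparing values:
  Chen: 403.82
  Alice: 474.36
  Olivia: 59.28
  Amir: 340.14
Minimum: Olivia (59.28)

ANSWER: Olivia


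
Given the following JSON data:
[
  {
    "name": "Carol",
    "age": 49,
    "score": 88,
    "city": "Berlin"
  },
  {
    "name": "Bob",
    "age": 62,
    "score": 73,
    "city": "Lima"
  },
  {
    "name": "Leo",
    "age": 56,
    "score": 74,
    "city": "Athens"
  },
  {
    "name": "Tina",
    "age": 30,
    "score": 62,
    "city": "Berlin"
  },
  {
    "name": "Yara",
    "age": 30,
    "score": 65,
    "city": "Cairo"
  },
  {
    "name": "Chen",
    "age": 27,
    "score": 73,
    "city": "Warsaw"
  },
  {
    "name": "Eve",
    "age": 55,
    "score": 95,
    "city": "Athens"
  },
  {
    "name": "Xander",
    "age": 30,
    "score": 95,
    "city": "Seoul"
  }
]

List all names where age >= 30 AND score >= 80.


Checking both conditions:
  Carol (age=49, score=88) -> YES
  Bob (age=62, score=73) -> no
  Leo (age=56, score=74) -> no
  Tina (age=30, score=62) -> no
  Yara (age=30, score=65) -> no
  Chen (age=27, score=73) -> no
  Eve (age=55, score=95) -> YES
  Xander (age=30, score=95) -> YES


ANSWER: Carol, Eve, Xander


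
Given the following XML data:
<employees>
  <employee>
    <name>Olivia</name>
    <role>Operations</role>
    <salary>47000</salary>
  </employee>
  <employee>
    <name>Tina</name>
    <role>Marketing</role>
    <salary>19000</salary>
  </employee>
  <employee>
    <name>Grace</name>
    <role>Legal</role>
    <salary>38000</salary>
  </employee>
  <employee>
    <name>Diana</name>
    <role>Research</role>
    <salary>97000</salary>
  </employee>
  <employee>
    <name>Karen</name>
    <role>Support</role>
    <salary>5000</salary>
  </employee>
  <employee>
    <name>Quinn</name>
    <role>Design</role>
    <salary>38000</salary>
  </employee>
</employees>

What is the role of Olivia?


Searching for <employee> with <name>Olivia</name>
Found at position 1
<role>Operations</role>

ANSWER: Operations


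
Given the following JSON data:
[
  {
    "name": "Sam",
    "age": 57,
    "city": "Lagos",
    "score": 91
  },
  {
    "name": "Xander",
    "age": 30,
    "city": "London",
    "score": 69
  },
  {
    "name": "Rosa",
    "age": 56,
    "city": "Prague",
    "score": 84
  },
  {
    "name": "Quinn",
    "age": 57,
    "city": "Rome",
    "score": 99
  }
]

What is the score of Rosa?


Looking up record where name = Rosa
Record index: 2
Field 'score' = 84

ANSWER: 84


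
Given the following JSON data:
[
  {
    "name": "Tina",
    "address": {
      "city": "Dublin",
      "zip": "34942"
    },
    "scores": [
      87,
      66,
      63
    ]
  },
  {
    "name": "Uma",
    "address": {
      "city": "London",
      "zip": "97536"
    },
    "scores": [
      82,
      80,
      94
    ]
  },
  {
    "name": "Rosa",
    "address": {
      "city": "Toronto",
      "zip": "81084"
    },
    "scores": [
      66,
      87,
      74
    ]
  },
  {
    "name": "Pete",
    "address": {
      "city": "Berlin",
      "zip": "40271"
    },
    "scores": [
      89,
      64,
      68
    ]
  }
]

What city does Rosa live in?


Path: records[2].address.city
Value: Toronto

ANSWER: Toronto


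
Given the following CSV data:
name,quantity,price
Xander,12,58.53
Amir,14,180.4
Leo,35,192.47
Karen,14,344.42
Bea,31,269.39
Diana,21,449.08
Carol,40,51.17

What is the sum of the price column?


Values in 'price' column:
  Row 1: 58.53
  Row 2: 180.4
  Row 3: 192.47
  Row 4: 344.42
  Row 5: 269.39
  Row 6: 449.08
  Row 7: 51.17
Sum = 58.53 + 180.4 + 192.47 + 344.42 + 269.39 + 449.08 + 51.17 = 1545.46

ANSWER: 1545.46


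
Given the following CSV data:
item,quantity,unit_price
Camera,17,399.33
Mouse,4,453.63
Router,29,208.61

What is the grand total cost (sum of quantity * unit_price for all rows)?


Computing row totals:
  Camera: 17 * 399.33 = 6788.61
  Mouse: 4 * 453.63 = 1814.52
  Router: 29 * 208.61 = 6049.69
Grand total = 6788.61 + 1814.52 + 6049.69 = 14652.82

ANSWER: 14652.82


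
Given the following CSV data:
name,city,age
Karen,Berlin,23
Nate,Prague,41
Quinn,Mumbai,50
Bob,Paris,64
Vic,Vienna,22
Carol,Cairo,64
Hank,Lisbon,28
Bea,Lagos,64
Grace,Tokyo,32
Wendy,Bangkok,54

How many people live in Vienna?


Scanning city column for 'Vienna':
  Row 5: Vic -> MATCH
Total matches: 1

ANSWER: 1


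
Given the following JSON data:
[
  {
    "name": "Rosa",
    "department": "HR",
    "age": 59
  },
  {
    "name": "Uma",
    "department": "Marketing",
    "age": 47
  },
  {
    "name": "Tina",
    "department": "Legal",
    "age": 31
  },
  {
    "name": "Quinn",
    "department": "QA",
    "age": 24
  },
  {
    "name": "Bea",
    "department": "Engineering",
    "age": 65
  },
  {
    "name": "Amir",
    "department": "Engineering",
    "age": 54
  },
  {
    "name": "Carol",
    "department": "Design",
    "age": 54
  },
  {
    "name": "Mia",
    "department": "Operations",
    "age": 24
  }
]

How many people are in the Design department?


Scanning records for department = Design
  Record 6: Carol
Count: 1

ANSWER: 1


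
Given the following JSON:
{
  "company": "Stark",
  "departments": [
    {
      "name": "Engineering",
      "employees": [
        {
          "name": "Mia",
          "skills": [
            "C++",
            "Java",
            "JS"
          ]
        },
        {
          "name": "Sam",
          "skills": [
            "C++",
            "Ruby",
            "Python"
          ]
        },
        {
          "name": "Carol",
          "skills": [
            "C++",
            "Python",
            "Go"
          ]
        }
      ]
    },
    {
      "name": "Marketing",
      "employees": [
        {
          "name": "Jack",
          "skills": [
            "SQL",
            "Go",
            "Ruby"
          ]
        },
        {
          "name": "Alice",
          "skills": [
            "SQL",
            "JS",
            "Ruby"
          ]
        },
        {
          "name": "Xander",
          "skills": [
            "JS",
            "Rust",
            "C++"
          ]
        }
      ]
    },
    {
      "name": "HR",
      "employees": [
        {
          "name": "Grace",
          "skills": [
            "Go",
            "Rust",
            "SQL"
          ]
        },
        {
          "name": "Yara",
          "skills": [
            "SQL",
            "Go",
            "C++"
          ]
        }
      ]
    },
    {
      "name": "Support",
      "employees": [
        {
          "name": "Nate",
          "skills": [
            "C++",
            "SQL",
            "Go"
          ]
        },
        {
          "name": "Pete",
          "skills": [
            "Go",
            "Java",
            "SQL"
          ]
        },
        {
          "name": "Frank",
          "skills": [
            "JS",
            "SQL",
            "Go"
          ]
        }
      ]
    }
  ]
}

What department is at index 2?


Path: departments[2].name
Value: HR

ANSWER: HR


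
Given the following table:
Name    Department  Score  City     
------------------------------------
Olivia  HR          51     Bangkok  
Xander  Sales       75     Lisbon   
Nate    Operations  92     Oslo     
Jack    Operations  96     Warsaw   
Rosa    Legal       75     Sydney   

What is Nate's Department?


Row 3: Nate
Department = Operations

ANSWER: Operations


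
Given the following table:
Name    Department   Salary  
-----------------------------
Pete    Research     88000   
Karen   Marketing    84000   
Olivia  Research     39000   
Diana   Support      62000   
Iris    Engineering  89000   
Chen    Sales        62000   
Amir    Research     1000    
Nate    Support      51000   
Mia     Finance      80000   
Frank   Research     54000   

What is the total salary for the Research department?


Research department members:
  Pete: 88000
  Olivia: 39000
  Amir: 1000
  Frank: 54000
Total = 88000 + 39000 + 1000 + 54000 = 182000

ANSWER: 182000


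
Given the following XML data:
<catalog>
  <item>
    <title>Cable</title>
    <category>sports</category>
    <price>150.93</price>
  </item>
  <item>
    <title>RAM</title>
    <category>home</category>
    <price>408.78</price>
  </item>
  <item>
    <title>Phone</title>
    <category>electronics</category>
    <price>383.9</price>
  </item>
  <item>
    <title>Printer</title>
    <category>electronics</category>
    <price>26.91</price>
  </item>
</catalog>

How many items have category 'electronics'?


Scanning <item> elements for <category>electronics</category>:
  Item 3: Phone -> MATCH
  Item 4: Printer -> MATCH
Count: 2

ANSWER: 2


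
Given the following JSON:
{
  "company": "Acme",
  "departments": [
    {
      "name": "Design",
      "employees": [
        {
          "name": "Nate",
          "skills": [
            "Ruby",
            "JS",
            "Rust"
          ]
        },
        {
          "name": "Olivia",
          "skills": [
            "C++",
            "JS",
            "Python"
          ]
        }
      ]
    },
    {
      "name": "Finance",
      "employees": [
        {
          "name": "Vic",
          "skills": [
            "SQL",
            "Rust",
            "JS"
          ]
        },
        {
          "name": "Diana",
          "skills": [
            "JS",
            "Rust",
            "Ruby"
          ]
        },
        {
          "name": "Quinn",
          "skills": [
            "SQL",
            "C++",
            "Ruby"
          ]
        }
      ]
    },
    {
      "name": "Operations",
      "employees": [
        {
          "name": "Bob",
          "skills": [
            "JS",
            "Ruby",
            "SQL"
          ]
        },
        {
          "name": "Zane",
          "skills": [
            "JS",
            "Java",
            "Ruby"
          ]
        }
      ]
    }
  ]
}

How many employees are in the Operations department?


Path: departments[2].employees
Count: 2

ANSWER: 2


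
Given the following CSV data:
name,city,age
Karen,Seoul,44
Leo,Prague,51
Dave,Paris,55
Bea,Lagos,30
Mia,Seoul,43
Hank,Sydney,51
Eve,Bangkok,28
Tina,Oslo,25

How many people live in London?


Scanning city column for 'London':
Total matches: 0

ANSWER: 0


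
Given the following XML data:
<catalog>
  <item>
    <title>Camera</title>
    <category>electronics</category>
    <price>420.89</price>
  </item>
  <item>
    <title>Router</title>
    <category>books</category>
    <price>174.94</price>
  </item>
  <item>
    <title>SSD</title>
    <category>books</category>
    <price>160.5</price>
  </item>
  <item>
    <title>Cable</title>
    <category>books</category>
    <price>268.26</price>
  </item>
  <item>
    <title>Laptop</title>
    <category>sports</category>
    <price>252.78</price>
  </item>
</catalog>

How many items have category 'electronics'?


Scanning <item> elements for <category>electronics</category>:
  Item 1: Camera -> MATCH
Count: 1

ANSWER: 1


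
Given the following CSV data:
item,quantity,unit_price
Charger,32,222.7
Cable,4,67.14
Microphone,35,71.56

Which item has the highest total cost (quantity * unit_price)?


Computing row totals:
  Charger: 7126.4
  Cable: 268.56
  Microphone: 2504.6
Maximum: Charger (7126.4)

ANSWER: Charger


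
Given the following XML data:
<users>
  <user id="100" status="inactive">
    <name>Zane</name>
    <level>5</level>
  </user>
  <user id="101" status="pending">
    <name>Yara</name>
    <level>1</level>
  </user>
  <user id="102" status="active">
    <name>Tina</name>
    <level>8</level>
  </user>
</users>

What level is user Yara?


Finding user: Yara
<level>1</level>

ANSWER: 1


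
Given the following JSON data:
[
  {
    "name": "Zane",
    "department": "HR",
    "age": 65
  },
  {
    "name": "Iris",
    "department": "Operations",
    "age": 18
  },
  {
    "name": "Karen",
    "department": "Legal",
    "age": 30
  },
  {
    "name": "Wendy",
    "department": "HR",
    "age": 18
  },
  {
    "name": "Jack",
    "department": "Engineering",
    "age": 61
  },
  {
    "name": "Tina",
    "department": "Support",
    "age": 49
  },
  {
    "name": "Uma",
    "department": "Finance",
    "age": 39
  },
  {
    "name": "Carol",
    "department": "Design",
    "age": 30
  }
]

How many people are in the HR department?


Scanning records for department = HR
  Record 0: Zane
  Record 3: Wendy
Count: 2

ANSWER: 2


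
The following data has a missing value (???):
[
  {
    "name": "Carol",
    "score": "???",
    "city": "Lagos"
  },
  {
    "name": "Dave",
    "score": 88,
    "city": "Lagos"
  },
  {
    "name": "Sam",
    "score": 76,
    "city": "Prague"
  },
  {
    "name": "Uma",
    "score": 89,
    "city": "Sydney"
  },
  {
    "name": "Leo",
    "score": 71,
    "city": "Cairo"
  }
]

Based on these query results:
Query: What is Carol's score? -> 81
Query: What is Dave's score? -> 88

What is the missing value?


The missing value is Carol's score
From query: Carol's score = 81

ANSWER: 81


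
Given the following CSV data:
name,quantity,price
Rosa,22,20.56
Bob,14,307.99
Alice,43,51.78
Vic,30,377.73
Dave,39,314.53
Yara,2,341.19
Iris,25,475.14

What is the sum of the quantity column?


Values in 'quantity' column:
  Row 1: 22
  Row 2: 14
  Row 3: 43
  Row 4: 30
  Row 5: 39
  Row 6: 2
  Row 7: 25
Sum = 22 + 14 + 43 + 30 + 39 + 2 + 25 = 175

ANSWER: 175


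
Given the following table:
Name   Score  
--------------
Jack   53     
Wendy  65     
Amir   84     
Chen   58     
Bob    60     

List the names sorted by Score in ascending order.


Sorting by Score (ascending):
  Jack: 53
  Chen: 58
  Bob: 60
  Wendy: 65
  Amir: 84


ANSWER: Jack, Chen, Bob, Wendy, Amir


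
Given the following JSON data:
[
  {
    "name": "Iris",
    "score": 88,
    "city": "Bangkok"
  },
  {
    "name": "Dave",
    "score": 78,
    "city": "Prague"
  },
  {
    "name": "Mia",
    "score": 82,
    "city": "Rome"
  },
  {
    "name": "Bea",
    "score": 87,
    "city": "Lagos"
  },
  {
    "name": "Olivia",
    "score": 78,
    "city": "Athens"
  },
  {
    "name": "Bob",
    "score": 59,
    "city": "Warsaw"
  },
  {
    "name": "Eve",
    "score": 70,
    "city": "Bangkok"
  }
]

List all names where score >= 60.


Filtering records where score >= 60:
  Iris (score=88) -> YES
  Dave (score=78) -> YES
  Mia (score=82) -> YES
  Bea (score=87) -> YES
  Olivia (score=78) -> YES
  Bob (score=59) -> no
  Eve (score=70) -> YES


ANSWER: Iris, Dave, Mia, Bea, Olivia, Eve


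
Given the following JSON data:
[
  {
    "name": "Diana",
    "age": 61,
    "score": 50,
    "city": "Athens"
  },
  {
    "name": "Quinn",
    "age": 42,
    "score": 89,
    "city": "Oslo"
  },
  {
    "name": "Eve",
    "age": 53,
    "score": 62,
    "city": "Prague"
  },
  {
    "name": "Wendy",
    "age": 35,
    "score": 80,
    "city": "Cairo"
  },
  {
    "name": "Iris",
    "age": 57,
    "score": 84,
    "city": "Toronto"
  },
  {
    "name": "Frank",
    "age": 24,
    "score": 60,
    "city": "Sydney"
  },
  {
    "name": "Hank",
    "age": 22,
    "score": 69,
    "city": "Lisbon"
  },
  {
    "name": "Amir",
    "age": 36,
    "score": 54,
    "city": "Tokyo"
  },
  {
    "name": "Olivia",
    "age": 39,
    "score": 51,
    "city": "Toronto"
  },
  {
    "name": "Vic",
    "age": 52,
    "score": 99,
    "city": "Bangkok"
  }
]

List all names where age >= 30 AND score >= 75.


Checking both conditions:
  Diana (age=61, score=50) -> no
  Quinn (age=42, score=89) -> YES
  Eve (age=53, score=62) -> no
  Wendy (age=35, score=80) -> YES
  Iris (age=57, score=84) -> YES
  Frank (age=24, score=60) -> no
  Hank (age=22, score=69) -> no
  Amir (age=36, score=54) -> no
  Olivia (age=39, score=51) -> no
  Vic (age=52, score=99) -> YES


ANSWER: Quinn, Wendy, Iris, Vic


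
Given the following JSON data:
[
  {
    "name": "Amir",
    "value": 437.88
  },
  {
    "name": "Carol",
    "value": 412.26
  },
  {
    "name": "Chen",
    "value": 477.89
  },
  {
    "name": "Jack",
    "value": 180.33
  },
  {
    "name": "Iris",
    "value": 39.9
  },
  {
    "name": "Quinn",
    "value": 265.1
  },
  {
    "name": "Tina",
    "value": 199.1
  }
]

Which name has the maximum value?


Comparing values:
  Amir: 437.88
  Carol: 412.26
  Chen: 477.89
  Jack: 180.33
  Iris: 39.9
  Quinn: 265.1
  Tina: 199.1
Maximum: Chen (477.89)

ANSWER: Chen


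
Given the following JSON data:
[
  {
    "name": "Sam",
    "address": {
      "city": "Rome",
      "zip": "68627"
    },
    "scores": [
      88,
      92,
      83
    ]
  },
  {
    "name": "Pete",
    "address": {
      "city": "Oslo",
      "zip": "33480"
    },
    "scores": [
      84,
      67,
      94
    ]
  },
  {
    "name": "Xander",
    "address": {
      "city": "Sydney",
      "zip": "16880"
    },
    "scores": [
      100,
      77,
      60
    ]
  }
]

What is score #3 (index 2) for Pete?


Path: records[1].scores[2]
Value: 94

ANSWER: 94


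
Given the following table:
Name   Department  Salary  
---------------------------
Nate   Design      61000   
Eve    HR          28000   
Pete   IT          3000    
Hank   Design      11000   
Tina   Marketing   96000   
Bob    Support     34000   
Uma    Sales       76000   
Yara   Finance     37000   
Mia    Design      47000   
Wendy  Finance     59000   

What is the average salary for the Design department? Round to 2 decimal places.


Design department members:
  Nate: 61000
  Hank: 11000
  Mia: 47000
Sum = 119000
Count = 3
Average = 119000 / 3 = 39666.67

ANSWER: 39666.67


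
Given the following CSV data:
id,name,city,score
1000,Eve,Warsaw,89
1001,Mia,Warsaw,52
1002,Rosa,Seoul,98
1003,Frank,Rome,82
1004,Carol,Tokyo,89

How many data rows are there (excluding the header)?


Counting rows (excluding header):
Header: id,name,city,score
Data rows: 5

ANSWER: 5


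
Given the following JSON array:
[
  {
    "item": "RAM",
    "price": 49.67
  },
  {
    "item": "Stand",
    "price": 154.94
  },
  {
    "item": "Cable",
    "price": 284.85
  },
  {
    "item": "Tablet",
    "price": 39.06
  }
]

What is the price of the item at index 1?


Array index 1 -> Stand
price = 154.94

ANSWER: 154.94


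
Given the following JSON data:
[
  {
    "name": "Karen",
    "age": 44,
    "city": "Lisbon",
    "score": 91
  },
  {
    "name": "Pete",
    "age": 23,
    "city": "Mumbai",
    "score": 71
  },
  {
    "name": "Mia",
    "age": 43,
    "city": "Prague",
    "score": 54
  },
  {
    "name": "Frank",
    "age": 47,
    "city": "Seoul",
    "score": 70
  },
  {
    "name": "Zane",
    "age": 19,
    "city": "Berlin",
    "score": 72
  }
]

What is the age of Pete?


Looking up record where name = Pete
Record index: 1
Field 'age' = 23

ANSWER: 23


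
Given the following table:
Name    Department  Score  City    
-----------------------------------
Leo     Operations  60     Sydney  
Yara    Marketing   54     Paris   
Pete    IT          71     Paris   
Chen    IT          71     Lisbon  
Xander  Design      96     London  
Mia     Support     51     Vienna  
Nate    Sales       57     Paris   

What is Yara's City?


Row 2: Yara
City = Paris

ANSWER: Paris


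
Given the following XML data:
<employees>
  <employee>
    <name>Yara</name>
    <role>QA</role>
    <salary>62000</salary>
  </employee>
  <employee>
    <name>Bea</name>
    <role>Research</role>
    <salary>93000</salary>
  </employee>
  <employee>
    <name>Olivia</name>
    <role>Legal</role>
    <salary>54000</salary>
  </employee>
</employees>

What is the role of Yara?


Searching for <employee> with <name>Yara</name>
Found at position 1
<role>QA</role>

ANSWER: QA


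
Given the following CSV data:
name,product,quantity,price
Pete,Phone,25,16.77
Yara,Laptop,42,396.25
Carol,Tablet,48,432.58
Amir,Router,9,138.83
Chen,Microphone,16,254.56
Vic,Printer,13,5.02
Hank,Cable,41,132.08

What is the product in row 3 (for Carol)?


Row 3: Carol
Column 'product' = Tablet

ANSWER: Tablet


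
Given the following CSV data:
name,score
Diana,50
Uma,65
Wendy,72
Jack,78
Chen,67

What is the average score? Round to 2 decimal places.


Scores: 50, 65, 72, 78, 67
Sum = 332
Count = 5
Average = 332 / 5 = 66.40

ANSWER: 66.40


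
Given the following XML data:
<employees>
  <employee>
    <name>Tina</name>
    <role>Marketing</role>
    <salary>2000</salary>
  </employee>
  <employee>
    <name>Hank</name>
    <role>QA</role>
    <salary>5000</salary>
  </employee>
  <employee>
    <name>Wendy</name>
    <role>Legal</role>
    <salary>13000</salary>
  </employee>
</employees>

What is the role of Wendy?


Searching for <employee> with <name>Wendy</name>
Found at position 3
<role>Legal</role>

ANSWER: Legal


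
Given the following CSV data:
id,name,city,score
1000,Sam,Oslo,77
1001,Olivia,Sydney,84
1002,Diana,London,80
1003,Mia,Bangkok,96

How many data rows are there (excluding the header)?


Counting rows (excluding header):
Header: id,name,city,score
Data rows: 4

ANSWER: 4


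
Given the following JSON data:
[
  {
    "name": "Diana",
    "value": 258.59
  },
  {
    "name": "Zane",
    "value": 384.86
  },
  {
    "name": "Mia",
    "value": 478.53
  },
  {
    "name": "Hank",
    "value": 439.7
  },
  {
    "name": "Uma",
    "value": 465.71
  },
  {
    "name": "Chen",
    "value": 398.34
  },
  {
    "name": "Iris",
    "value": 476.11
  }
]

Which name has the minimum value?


Comparing values:
  Diana: 258.59
  Zane: 384.86
  Mia: 478.53
  Hank: 439.7
  Uma: 465.71
  Chen: 398.34
  Iris: 476.11
Minimum: Diana (258.59)

ANSWER: Diana


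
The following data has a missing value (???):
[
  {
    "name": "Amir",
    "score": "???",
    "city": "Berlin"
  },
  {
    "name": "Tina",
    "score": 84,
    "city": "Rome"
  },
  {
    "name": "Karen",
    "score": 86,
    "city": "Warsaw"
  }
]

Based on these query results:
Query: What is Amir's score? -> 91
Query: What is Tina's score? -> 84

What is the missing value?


The missing value is Amir's score
From query: Amir's score = 91

ANSWER: 91


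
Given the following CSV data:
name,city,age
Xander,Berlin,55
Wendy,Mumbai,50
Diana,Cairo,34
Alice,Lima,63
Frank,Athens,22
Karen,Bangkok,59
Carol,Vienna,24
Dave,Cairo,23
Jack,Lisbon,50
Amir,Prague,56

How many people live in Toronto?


Scanning city column for 'Toronto':
Total matches: 0

ANSWER: 0


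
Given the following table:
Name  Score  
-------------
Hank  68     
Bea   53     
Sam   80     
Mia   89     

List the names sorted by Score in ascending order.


Sorting by Score (ascending):
  Bea: 53
  Hank: 68
  Sam: 80
  Mia: 89


ANSWER: Bea, Hank, Sam, Mia


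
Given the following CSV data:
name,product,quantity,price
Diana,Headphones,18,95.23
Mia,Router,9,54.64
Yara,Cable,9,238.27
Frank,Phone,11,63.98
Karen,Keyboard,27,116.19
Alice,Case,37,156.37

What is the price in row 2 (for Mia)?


Row 2: Mia
Column 'price' = 54.64

ANSWER: 54.64


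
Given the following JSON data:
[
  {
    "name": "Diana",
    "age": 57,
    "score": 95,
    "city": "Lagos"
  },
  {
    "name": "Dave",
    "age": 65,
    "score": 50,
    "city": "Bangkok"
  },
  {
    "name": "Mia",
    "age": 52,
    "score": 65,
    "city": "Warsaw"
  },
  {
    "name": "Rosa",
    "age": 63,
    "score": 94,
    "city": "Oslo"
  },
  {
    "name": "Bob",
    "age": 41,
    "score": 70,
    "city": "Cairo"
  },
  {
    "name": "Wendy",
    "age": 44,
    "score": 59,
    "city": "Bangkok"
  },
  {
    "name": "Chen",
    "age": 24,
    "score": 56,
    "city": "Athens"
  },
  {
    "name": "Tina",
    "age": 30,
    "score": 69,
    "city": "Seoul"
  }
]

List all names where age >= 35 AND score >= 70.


Checking both conditions:
  Diana (age=57, score=95) -> YES
  Dave (age=65, score=50) -> no
  Mia (age=52, score=65) -> no
  Rosa (age=63, score=94) -> YES
  Bob (age=41, score=70) -> YES
  Wendy (age=44, score=59) -> no
  Chen (age=24, score=56) -> no
  Tina (age=30, score=69) -> no


ANSWER: Diana, Rosa, Bob
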